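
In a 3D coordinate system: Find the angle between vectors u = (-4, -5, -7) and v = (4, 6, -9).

u·v = (-4)·4 + (-5)·6 + (-7)·(-9) = -16 - 30 + 63 = 17
|u| = √((-4)² + (-5)² + (-7)²) = √90 ≈ 9.487
|v| = √(4² + 6² + (-9)²) = √133 ≈ 11.53
cos θ = (u·v)/(|u||v|) = 17/(9.487·11.53) ≈ 0.1554
θ = arccos(0.1554) ≈ 81.06°

81.06°


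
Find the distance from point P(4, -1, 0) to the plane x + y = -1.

distance = |a·x₀ + b·y₀ + c·z₀ - d| / √(a² + b² + c²)
  = |1·4 + 1·(-1) + 0·0 - (-1)| / √(1² + 1² + 0²)
  = |4 - 1 + 0 + 1| / √(1 + 1 + 0)
  = |4| / √2
  = 4 / 1.414
  ≈ 2.828

2.828


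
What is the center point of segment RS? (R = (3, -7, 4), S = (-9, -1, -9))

M = ((x₁+x₂)/2, (y₁+y₂)/2, (z₁+z₂)/2)
  = ((3 - 9)/2, (-7 - 1)/2, (4 - 9)/2)
  = (-6/2, -8/2, -5/2)
  = (-3, -4, -2.5)

(-3, -4, -2.5)


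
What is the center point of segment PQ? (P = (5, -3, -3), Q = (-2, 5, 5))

M = ((x₁+x₂)/2, (y₁+y₂)/2, (z₁+z₂)/2)
  = ((5 - 2)/2, (-3 + 5)/2, (-3 + 5)/2)
  = (3/2, 2/2, 2/2)
  = (1.5, 1, 1)

(1.5, 1, 1)


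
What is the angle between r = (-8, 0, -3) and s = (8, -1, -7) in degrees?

r·s = (-8)·8 + 0·(-1) + (-3)·(-7) = -64 + 0 + 21 = -43
|r| = √((-8)² + 0² + (-3)²) = √73 ≈ 8.544
|s| = √(8² + (-1)² + (-7)²) = √114 ≈ 10.68
cos θ = (r·s)/(|r||s|) = -43/(8.544·10.68) ≈ -0.4714
θ = arccos(-0.4714) ≈ 118.1°

118.1°


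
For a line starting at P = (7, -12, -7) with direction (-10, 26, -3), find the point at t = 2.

P(t) = P + t·d
  = (7 + (-10)·2, -12 + 26·2, -7 + (-3)·2)
  = (7 - 20, -12 + 52, -7 - 6)
  = (-13, 40, -13)

(-13, 40, -13)


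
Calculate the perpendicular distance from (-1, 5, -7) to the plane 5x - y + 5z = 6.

distance = |a·x₀ + b·y₀ + c·z₀ - d| / √(a² + b² + c²)
  = |5·(-1) + (-1)·5 + 5·(-7) - 6| / √(5² + (-1)² + 5²)
  = |-5 - 5 - 35 - 6| / √(25 + 1 + 25)
  = |-51| / √51
  = 51 / 7.141
  ≈ 7.141

7.141


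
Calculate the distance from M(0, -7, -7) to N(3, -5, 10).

d = √[(x₂-x₁)² + (y₂-y₁)² + (z₂-z₁)²]
  = √[3² + 2² + 17²]
  = √[9 + 4 + 289]
  = √302
  ≈ 17.38

17.38


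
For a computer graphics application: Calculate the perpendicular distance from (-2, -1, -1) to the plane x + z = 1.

distance = |a·x₀ + b·y₀ + c·z₀ - d| / √(a² + b² + c²)
  = |1·(-2) + 0·(-1) + 1·(-1) - 1| / √(1² + 0² + 1²)
  = |-2 + 0 - 1 - 1| / √(1 + 0 + 1)
  = |-4| / √2
  = 4 / 1.414
  ≈ 2.828

2.828


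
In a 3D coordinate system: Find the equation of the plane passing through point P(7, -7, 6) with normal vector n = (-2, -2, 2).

The plane through P with normal n = (a, b, c) satisfies n·(r - P) = 0,
i.e. ax + by + cz = a·x₀ + b·y₀ + c·z₀.
d = (-2)·7 + (-2)·(-7) + 2·6
  = -14 + 14 + 12
  = 12
Equation: -2x - 2y + 2z = 12

-2x - 2y + 2z = 12


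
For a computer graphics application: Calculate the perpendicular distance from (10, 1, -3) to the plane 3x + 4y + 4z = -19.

distance = |a·x₀ + b·y₀ + c·z₀ - d| / √(a² + b² + c²)
  = |3·10 + 4·1 + 4·(-3) - (-19)| / √(3² + 4² + 4²)
  = |30 + 4 - 12 + 19| / √(9 + 16 + 16)
  = |41| / √41
  = 41 / 6.403
  ≈ 6.403

6.403


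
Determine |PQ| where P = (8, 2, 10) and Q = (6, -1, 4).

d = √[(x₂-x₁)² + (y₂-y₁)² + (z₂-z₁)²]
  = √[(-2)² + (-3)² + (-6)²]
  = √[4 + 9 + 36]
  = √49
  ≈ 7

7


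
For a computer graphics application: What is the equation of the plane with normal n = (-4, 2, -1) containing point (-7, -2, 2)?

The plane through P with normal n = (a, b, c) satisfies n·(r - P) = 0,
i.e. ax + by + cz = a·x₀ + b·y₀ + c·z₀.
d = (-4)·(-7) + 2·(-2) + (-1)·2
  = 28 - 4 - 2
  = 22
Equation: -4x + 2y - z = 22

-4x + 2y - z = 22


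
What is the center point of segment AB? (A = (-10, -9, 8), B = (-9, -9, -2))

M = ((x₁+x₂)/2, (y₁+y₂)/2, (z₁+z₂)/2)
  = ((-10 - 9)/2, (-9 - 9)/2, (8 - 2)/2)
  = (-19/2, -18/2, 6/2)
  = (-9.5, -9, 3)

(-9.5, -9, 3)


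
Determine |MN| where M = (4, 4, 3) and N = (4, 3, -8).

d = √[(x₂-x₁)² + (y₂-y₁)² + (z₂-z₁)²]
  = √[0² + (-1)² + (-11)²]
  = √[0 + 1 + 121]
  = √122
  ≈ 11.05

11.05


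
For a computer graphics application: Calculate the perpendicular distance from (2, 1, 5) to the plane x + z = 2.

distance = |a·x₀ + b·y₀ + c·z₀ - d| / √(a² + b² + c²)
  = |1·2 + 0·1 + 1·5 - 2| / √(1² + 0² + 1²)
  = |2 + 0 + 5 - 2| / √(1 + 0 + 1)
  = |5| / √2
  = 5 / 1.414
  ≈ 3.536

3.536


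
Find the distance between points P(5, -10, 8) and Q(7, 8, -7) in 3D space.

d = √[(x₂-x₁)² + (y₂-y₁)² + (z₂-z₁)²]
  = √[2² + 18² + (-15)²]
  = √[4 + 324 + 225]
  = √553
  ≈ 23.52

23.52


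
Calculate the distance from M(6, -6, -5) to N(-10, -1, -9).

d = √[(x₂-x₁)² + (y₂-y₁)² + (z₂-z₁)²]
  = √[(-16)² + 5² + (-4)²]
  = √[256 + 25 + 16]
  = √297
  ≈ 17.23

17.23


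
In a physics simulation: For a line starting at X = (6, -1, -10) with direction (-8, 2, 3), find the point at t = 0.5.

P(t) = X + t·d
  = (6 + (-8)·0.5, -1 + 2·0.5, -10 + 3·0.5)
  = (6 - 4, -1 + 1, -10 + 1.5)
  = (2, 0, -8.5)

(2, 0, -8.5)


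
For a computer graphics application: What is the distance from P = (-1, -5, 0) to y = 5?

distance = |a·x₀ + b·y₀ + c·z₀ - d| / √(a² + b² + c²)
  = |0·(-1) + 1·(-5) + 0·0 - 5| / √(0² + 1² + 0²)
  = |0 - 5 + 0 - 5| / √(0 + 1 + 0)
  = |-10| / √1
  = 10 / 1
  ≈ 10

10


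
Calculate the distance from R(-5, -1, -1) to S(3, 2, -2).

d = √[(x₂-x₁)² + (y₂-y₁)² + (z₂-z₁)²]
  = √[8² + 3² + (-1)²]
  = √[64 + 9 + 1]
  = √74
  ≈ 8.602

8.602


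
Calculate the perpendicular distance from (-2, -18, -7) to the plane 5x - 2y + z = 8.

distance = |a·x₀ + b·y₀ + c·z₀ - d| / √(a² + b² + c²)
  = |5·(-2) + (-2)·(-18) + 1·(-7) - 8| / √(5² + (-2)² + 1²)
  = |-10 + 36 - 7 - 8| / √(25 + 4 + 1)
  = |11| / √30
  = 11 / 5.477
  ≈ 2.008

2.008


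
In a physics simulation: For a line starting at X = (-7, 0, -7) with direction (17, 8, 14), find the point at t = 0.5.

P(t) = X + t·d
  = (-7 + 17·0.5, 0 + 8·0.5, -7 + 14·0.5)
  = (-7 + 8.5, 0 + 4, -7 + 7)
  = (1.5, 4, 0)

(1.5, 4, 0)


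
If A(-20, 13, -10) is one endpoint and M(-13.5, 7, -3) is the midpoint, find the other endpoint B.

B = 2M - A
  = (2·(-13.5) - (-20), 2·7 - 13, 2·(-3) - (-10))
  = (-27 + 20, 14 - 13, -6 + 10)
  = (-7, 1, 4)

(-7, 1, 4)


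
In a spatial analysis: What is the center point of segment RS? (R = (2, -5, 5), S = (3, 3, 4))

M = ((x₁+x₂)/2, (y₁+y₂)/2, (z₁+z₂)/2)
  = ((2 + 3)/2, (-5 + 3)/2, (5 + 4)/2)
  = (5/2, -2/2, 9/2)
  = (2.5, -1, 4.5)

(2.5, -1, 4.5)


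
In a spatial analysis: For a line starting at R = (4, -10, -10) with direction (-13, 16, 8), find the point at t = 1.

P(t) = R + t·d
  = (4 + (-13)·1, -10 + 16·1, -10 + 8·1)
  = (4 - 13, -10 + 16, -10 + 8)
  = (-9, 6, -2)

(-9, 6, -2)


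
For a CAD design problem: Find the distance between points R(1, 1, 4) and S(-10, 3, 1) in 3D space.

d = √[(x₂-x₁)² + (y₂-y₁)² + (z₂-z₁)²]
  = √[(-11)² + 2² + (-3)²]
  = √[121 + 4 + 9]
  = √134
  ≈ 11.58

11.58


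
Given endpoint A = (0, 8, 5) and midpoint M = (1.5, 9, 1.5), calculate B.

B = 2M - A
  = (2·1.5 - 0, 2·9 - 8, 2·1.5 - 5)
  = (3 + 0, 18 - 8, 3 - 5)
  = (3, 10, -2)

(3, 10, -2)


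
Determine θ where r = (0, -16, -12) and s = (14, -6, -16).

r·s = 0·14 + (-16)·(-6) + (-12)·(-16) = 0 + 96 + 192 = 288
|r| = √(0² + (-16)² + (-12)²) = √400 ≈ 20
|s| = √(14² + (-6)² + (-16)²) = √488 ≈ 22.09
cos θ = (r·s)/(|r||s|) = 288/(20·22.09) ≈ 0.6519
θ = arccos(0.6519) ≈ 49.32°

49.32°


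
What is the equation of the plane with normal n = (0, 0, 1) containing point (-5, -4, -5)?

The plane through P with normal n = (a, b, c) satisfies n·(r - P) = 0,
i.e. ax + by + cz = a·x₀ + b·y₀ + c·z₀.
d = 0·(-5) + 0·(-4) + 1·(-5)
  = 0 + 0 - 5
  = -5
Equation: z = -5

z = -5


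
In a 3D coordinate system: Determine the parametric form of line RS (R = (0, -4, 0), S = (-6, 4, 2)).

Direction vector d = S - R = (-6 + 0, 4 + 4, 2 + 0) = (-6, 8, 2)
Parametric form r = R + t·d:
x = 0 - 6t, y = -4 + 8t, z = 0 + 2t

x = 0 - 6t, y = -4 + 8t, z = 0 + 2t


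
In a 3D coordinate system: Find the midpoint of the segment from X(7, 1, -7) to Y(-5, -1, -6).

M = ((x₁+x₂)/2, (y₁+y₂)/2, (z₁+z₂)/2)
  = ((7 - 5)/2, (1 - 1)/2, (-7 - 6)/2)
  = (2/2, 0/2, -13/2)
  = (1, 0, -6.5)

(1, 0, -6.5)


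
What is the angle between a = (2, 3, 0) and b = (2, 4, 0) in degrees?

a·b = 2·2 + 3·4 + 0·0 = 4 + 12 + 0 = 16
|a| = √(2² + 3² + 0²) = √13 ≈ 3.606
|b| = √(2² + 4² + 0²) = √20 ≈ 4.472
cos θ = (a·b)/(|a||b|) = 16/(3.606·4.472) ≈ 0.9923
θ = arccos(0.9923) ≈ 7.125°

7.125°


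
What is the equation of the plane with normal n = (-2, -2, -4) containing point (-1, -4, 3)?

The plane through P with normal n = (a, b, c) satisfies n·(r - P) = 0,
i.e. ax + by + cz = a·x₀ + b·y₀ + c·z₀.
d = (-2)·(-1) + (-2)·(-4) + (-4)·3
  = 2 + 8 - 12
  = -2
Equation: -2x - 2y - 4z = -2

-2x - 2y - 4z = -2


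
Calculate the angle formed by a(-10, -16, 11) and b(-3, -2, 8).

a·b = (-10)·(-3) + (-16)·(-2) + 11·8 = 30 + 32 + 88 = 150
|a| = √((-10)² + (-16)² + 11²) = √477 ≈ 21.84
|b| = √((-3)² + (-2)² + 8²) = √77 ≈ 8.775
cos θ = (a·b)/(|a||b|) = 150/(21.84·8.775) ≈ 0.7827
θ = arccos(0.7827) ≈ 38.49°

38.49°


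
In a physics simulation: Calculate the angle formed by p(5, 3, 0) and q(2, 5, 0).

p·q = 5·2 + 3·5 + 0·0 = 10 + 15 + 0 = 25
|p| = √(5² + 3² + 0²) = √34 ≈ 5.831
|q| = √(2² + 5² + 0²) = √29 ≈ 5.385
cos θ = (p·q)/(|p||q|) = 25/(5.831·5.385) ≈ 0.7962
θ = arccos(0.7962) ≈ 37.23°

37.23°


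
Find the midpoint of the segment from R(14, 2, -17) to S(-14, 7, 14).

M = ((x₁+x₂)/2, (y₁+y₂)/2, (z₁+z₂)/2)
  = ((14 - 14)/2, (2 + 7)/2, (-17 + 14)/2)
  = (0/2, 9/2, -3/2)
  = (0, 4.5, -1.5)

(0, 4.5, -1.5)


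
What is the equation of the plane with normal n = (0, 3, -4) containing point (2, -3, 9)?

The plane through P with normal n = (a, b, c) satisfies n·(r - P) = 0,
i.e. ax + by + cz = a·x₀ + b·y₀ + c·z₀.
d = 0·2 + 3·(-3) + (-4)·9
  = 0 - 9 - 36
  = -45
Equation: 3y - 4z = -45

3y - 4z = -45


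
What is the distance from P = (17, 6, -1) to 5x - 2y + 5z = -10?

distance = |a·x₀ + b·y₀ + c·z₀ - d| / √(a² + b² + c²)
  = |5·17 + (-2)·6 + 5·(-1) - (-10)| / √(5² + (-2)² + 5²)
  = |85 - 12 - 5 + 10| / √(25 + 4 + 25)
  = |78| / √54
  = 78 / 7.348
  ≈ 10.61

10.61


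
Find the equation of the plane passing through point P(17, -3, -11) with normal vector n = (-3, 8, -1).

The plane through P with normal n = (a, b, c) satisfies n·(r - P) = 0,
i.e. ax + by + cz = a·x₀ + b·y₀ + c·z₀.
d = (-3)·17 + 8·(-3) + (-1)·(-11)
  = -51 - 24 + 11
  = -64
Equation: -3x + 8y - z = -64

-3x + 8y - z = -64


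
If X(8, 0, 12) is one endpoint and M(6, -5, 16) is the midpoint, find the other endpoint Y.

Y = 2M - X
  = (2·6 - 8, 2·(-5) - 0, 2·16 - 12)
  = (12 - 8, -10 + 0, 32 - 12)
  = (4, -10, 20)

(4, -10, 20)


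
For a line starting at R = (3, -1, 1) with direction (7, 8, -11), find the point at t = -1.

P(t) = R + t·d
  = (3 + 7·(-1), -1 + 8·(-1), 1 + (-11)·(-1))
  = (3 - 7, -1 - 8, 1 + 11)
  = (-4, -9, 12)

(-4, -9, 12)


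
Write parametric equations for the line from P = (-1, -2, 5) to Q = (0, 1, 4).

Direction vector d = Q - P = (0 + 1, 1 + 2, 4 - 5) = (1, 3, -1)
Parametric form r = P + t·d:
x = -1 + t, y = -2 + 3t, z = 5 - t

x = -1 + t, y = -2 + 3t, z = 5 - t


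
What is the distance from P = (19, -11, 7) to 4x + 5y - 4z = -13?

distance = |a·x₀ + b·y₀ + c·z₀ - d| / √(a² + b² + c²)
  = |4·19 + 5·(-11) + (-4)·7 - (-13)| / √(4² + 5² + (-4)²)
  = |76 - 55 - 28 + 13| / √(16 + 25 + 16)
  = |6| / √57
  = 6 / 7.55
  ≈ 0.7947

0.7947


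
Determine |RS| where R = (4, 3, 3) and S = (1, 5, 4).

d = √[(x₂-x₁)² + (y₂-y₁)² + (z₂-z₁)²]
  = √[(-3)² + 2² + 1²]
  = √[9 + 4 + 1]
  = √14
  ≈ 3.742

3.742


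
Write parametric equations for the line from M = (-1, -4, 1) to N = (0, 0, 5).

Direction vector d = N - M = (0 + 1, 0 + 4, 5 - 1) = (1, 4, 4)
Parametric form r = M + t·d:
x = -1 + t, y = -4 + 4t, z = 1 + 4t

x = -1 + t, y = -4 + 4t, z = 1 + 4t


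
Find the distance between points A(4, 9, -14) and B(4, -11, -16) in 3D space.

d = √[(x₂-x₁)² + (y₂-y₁)² + (z₂-z₁)²]
  = √[0² + (-20)² + (-2)²]
  = √[0 + 400 + 4]
  = √404
  ≈ 20.1

20.1


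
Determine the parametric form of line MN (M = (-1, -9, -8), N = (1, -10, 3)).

Direction vector d = N - M = (1 + 1, -10 + 9, 3 + 8) = (2, -1, 11)
Parametric form r = M + t·d:
x = -1 + 2t, y = -9 - t, z = -8 + 11t

x = -1 + 2t, y = -9 - t, z = -8 + 11t


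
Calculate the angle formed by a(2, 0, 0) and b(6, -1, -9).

a·b = 2·6 + 0·(-1) + 0·(-9) = 12 + 0 + 0 = 12
|a| = √(2² + 0² + 0²) = √4 ≈ 2
|b| = √(6² + (-1)² + (-9)²) = √118 ≈ 10.86
cos θ = (a·b)/(|a||b|) = 12/(2·10.86) ≈ 0.5523
θ = arccos(0.5523) ≈ 56.47°

56.47°


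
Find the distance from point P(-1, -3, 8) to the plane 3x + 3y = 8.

distance = |a·x₀ + b·y₀ + c·z₀ - d| / √(a² + b² + c²)
  = |3·(-1) + 3·(-3) + 0·8 - 8| / √(3² + 3² + 0²)
  = |-3 - 9 + 0 - 8| / √(9 + 9 + 0)
  = |-20| / √18
  = 20 / 4.243
  ≈ 4.714

4.714


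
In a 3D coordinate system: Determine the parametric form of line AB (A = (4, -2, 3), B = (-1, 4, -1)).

Direction vector d = B - A = (-1 - 4, 4 + 2, -1 - 3) = (-5, 6, -4)
Parametric form r = A + t·d:
x = 4 - 5t, y = -2 + 6t, z = 3 - 4t

x = 4 - 5t, y = -2 + 6t, z = 3 - 4t


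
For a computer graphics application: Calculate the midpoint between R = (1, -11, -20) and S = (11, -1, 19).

M = ((x₁+x₂)/2, (y₁+y₂)/2, (z₁+z₂)/2)
  = ((1 + 11)/2, (-11 - 1)/2, (-20 + 19)/2)
  = (12/2, -12/2, -1/2)
  = (6, -6, -0.5)

(6, -6, -0.5)


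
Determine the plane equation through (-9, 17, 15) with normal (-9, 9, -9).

The plane through P with normal n = (a, b, c) satisfies n·(r - P) = 0,
i.e. ax + by + cz = a·x₀ + b·y₀ + c·z₀.
d = (-9)·(-9) + 9·17 + (-9)·15
  = 81 + 153 - 135
  = 99
Equation: -9x + 9y - 9z = 99

-9x + 9y - 9z = 99


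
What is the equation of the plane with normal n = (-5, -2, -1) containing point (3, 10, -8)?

The plane through P with normal n = (a, b, c) satisfies n·(r - P) = 0,
i.e. ax + by + cz = a·x₀ + b·y₀ + c·z₀.
d = (-5)·3 + (-2)·10 + (-1)·(-8)
  = -15 - 20 + 8
  = -27
Equation: -5x - 2y - z = -27

-5x - 2y - z = -27


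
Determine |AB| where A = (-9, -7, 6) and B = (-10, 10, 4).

d = √[(x₂-x₁)² + (y₂-y₁)² + (z₂-z₁)²]
  = √[(-1)² + 17² + (-2)²]
  = √[1 + 289 + 4]
  = √294
  ≈ 17.15

17.15


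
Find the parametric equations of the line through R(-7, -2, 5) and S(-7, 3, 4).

Direction vector d = S - R = (-7 + 7, 3 + 2, 4 - 5) = (0, 5, -1)
Parametric form r = R + t·d:
x = -7, y = -2 + 5t, z = 5 - t

x = -7, y = -2 + 5t, z = 5 - t


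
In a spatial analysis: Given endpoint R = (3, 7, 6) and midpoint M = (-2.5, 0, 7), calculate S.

S = 2M - R
  = (2·(-2.5) - 3, 2·0 - 7, 2·7 - 6)
  = (-5 - 3, 0 - 7, 14 - 6)
  = (-8, -7, 8)

(-8, -7, 8)


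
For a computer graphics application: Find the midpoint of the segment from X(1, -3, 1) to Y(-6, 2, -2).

M = ((x₁+x₂)/2, (y₁+y₂)/2, (z₁+z₂)/2)
  = ((1 - 6)/2, (-3 + 2)/2, (1 - 2)/2)
  = (-5/2, -1/2, -1/2)
  = (-2.5, -0.5, -0.5)

(-2.5, -0.5, -0.5)


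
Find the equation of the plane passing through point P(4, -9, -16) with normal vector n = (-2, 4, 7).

The plane through P with normal n = (a, b, c) satisfies n·(r - P) = 0,
i.e. ax + by + cz = a·x₀ + b·y₀ + c·z₀.
d = (-2)·4 + 4·(-9) + 7·(-16)
  = -8 - 36 - 112
  = -156
Equation: -2x + 4y + 7z = -156

-2x + 4y + 7z = -156


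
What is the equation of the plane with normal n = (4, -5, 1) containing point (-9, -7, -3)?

The plane through P with normal n = (a, b, c) satisfies n·(r - P) = 0,
i.e. ax + by + cz = a·x₀ + b·y₀ + c·z₀.
d = 4·(-9) + (-5)·(-7) + 1·(-3)
  = -36 + 35 - 3
  = -4
Equation: 4x - 5y + z = -4

4x - 5y + z = -4


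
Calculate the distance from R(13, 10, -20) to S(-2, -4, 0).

d = √[(x₂-x₁)² + (y₂-y₁)² + (z₂-z₁)²]
  = √[(-15)² + (-14)² + 20²]
  = √[225 + 196 + 400]
  = √821
  ≈ 28.65

28.65


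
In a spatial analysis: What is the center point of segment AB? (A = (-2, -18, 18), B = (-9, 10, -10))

M = ((x₁+x₂)/2, (y₁+y₂)/2, (z₁+z₂)/2)
  = ((-2 - 9)/2, (-18 + 10)/2, (18 - 10)/2)
  = (-11/2, -8/2, 8/2)
  = (-5.5, -4, 4)

(-5.5, -4, 4)


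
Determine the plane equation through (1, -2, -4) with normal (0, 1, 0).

The plane through P with normal n = (a, b, c) satisfies n·(r - P) = 0,
i.e. ax + by + cz = a·x₀ + b·y₀ + c·z₀.
d = 0·1 + 1·(-2) + 0·(-4)
  = 0 - 2 + 0
  = -2
Equation: y = -2

y = -2


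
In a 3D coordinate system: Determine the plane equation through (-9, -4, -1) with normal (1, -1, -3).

The plane through P with normal n = (a, b, c) satisfies n·(r - P) = 0,
i.e. ax + by + cz = a·x₀ + b·y₀ + c·z₀.
d = 1·(-9) + (-1)·(-4) + (-3)·(-1)
  = -9 + 4 + 3
  = -2
Equation: x - y - 3z = -2

x - y - 3z = -2


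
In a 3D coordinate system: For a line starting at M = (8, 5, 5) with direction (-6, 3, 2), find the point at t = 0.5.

P(t) = M + t·d
  = (8 + (-6)·0.5, 5 + 3·0.5, 5 + 2·0.5)
  = (8 - 3, 5 + 1.5, 5 + 1)
  = (5, 6.5, 6)

(5, 6.5, 6)


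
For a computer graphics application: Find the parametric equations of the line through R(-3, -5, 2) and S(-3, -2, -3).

Direction vector d = S - R = (-3 + 3, -2 + 5, -3 - 2) = (0, 3, -5)
Parametric form r = R + t·d:
x = -3, y = -5 + 3t, z = 2 - 5t

x = -3, y = -5 + 3t, z = 2 - 5t


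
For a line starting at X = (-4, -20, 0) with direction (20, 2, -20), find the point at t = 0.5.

P(t) = X + t·d
  = (-4 + 20·0.5, -20 + 2·0.5, 0 + (-20)·0.5)
  = (-4 + 10, -20 + 1, 0 - 10)
  = (6, -19, -10)

(6, -19, -10)


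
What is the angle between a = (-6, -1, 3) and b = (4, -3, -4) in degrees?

a·b = (-6)·4 + (-1)·(-3) + 3·(-4) = -24 + 3 - 12 = -33
|a| = √((-6)² + (-1)² + 3²) = √46 ≈ 6.782
|b| = √(4² + (-3)² + (-4)²) = √41 ≈ 6.403
cos θ = (a·b)/(|a||b|) = -33/(6.782·6.403) ≈ -0.7599
θ = arccos(-0.7599) ≈ 139.5°

139.5°


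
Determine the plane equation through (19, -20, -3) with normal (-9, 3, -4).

The plane through P with normal n = (a, b, c) satisfies n·(r - P) = 0,
i.e. ax + by + cz = a·x₀ + b·y₀ + c·z₀.
d = (-9)·19 + 3·(-20) + (-4)·(-3)
  = -171 - 60 + 12
  = -219
Equation: -9x + 3y - 4z = -219

-9x + 3y - 4z = -219


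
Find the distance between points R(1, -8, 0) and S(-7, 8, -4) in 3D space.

d = √[(x₂-x₁)² + (y₂-y₁)² + (z₂-z₁)²]
  = √[(-8)² + 16² + (-4)²]
  = √[64 + 256 + 16]
  = √336
  ≈ 18.33

18.33


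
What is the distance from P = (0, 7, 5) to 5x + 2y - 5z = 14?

distance = |a·x₀ + b·y₀ + c·z₀ - d| / √(a² + b² + c²)
  = |5·0 + 2·7 + (-5)·5 - 14| / √(5² + 2² + (-5)²)
  = |0 + 14 - 25 - 14| / √(25 + 4 + 25)
  = |-25| / √54
  = 25 / 7.348
  ≈ 3.402

3.402


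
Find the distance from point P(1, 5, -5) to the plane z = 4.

distance = |a·x₀ + b·y₀ + c·z₀ - d| / √(a² + b² + c²)
  = |0·1 + 0·5 + 1·(-5) - 4| / √(0² + 0² + 1²)
  = |0 + 0 - 5 - 4| / √(0 + 0 + 1)
  = |-9| / √1
  = 9 / 1
  ≈ 9

9


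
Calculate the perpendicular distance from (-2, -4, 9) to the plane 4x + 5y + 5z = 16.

distance = |a·x₀ + b·y₀ + c·z₀ - d| / √(a² + b² + c²)
  = |4·(-2) + 5·(-4) + 5·9 - 16| / √(4² + 5² + 5²)
  = |-8 - 20 + 45 - 16| / √(16 + 25 + 25)
  = |1| / √66
  = 1 / 8.124
  ≈ 0.1231

0.1231


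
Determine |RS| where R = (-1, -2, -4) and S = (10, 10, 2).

d = √[(x₂-x₁)² + (y₂-y₁)² + (z₂-z₁)²]
  = √[11² + 12² + 6²]
  = √[121 + 144 + 36]
  = √301
  ≈ 17.35

17.35


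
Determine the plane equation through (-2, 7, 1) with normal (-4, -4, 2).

The plane through P with normal n = (a, b, c) satisfies n·(r - P) = 0,
i.e. ax + by + cz = a·x₀ + b·y₀ + c·z₀.
d = (-4)·(-2) + (-4)·7 + 2·1
  = 8 - 28 + 2
  = -18
Equation: -4x - 4y + 2z = -18

-4x - 4y + 2z = -18


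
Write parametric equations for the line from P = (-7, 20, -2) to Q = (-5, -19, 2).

Direction vector d = Q - P = (-5 + 7, -19 - 20, 2 + 2) = (2, -39, 4)
Parametric form r = P + t·d:
x = -7 + 2t, y = 20 - 39t, z = -2 + 4t

x = -7 + 2t, y = 20 - 39t, z = -2 + 4t


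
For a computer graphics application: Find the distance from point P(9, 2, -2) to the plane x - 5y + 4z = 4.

distance = |a·x₀ + b·y₀ + c·z₀ - d| / √(a² + b² + c²)
  = |1·9 + (-5)·2 + 4·(-2) - 4| / √(1² + (-5)² + 4²)
  = |9 - 10 - 8 - 4| / √(1 + 25 + 16)
  = |-13| / √42
  = 13 / 6.481
  ≈ 2.006

2.006


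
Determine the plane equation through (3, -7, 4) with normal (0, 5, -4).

The plane through P with normal n = (a, b, c) satisfies n·(r - P) = 0,
i.e. ax + by + cz = a·x₀ + b·y₀ + c·z₀.
d = 0·3 + 5·(-7) + (-4)·4
  = 0 - 35 - 16
  = -51
Equation: 5y - 4z = -51

5y - 4z = -51


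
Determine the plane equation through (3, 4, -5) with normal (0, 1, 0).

The plane through P with normal n = (a, b, c) satisfies n·(r - P) = 0,
i.e. ax + by + cz = a·x₀ + b·y₀ + c·z₀.
d = 0·3 + 1·4 + 0·(-5)
  = 0 + 4 + 0
  = 4
Equation: y = 4

y = 4


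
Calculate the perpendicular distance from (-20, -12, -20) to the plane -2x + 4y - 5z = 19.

distance = |a·x₀ + b·y₀ + c·z₀ - d| / √(a² + b² + c²)
  = |(-2)·(-20) + 4·(-12) + (-5)·(-20) - 19| / √((-2)² + 4² + (-5)²)
  = |40 - 48 + 100 - 19| / √(4 + 16 + 25)
  = |73| / √45
  = 73 / 6.708
  ≈ 10.88

10.88


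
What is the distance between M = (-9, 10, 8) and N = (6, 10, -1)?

d = √[(x₂-x₁)² + (y₂-y₁)² + (z₂-z₁)²]
  = √[15² + 0² + (-9)²]
  = √[225 + 0 + 81]
  = √306
  ≈ 17.49

17.49


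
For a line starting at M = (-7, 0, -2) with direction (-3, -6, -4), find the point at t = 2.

P(t) = M + t·d
  = (-7 + (-3)·2, 0 + (-6)·2, -2 + (-4)·2)
  = (-7 - 6, 0 - 12, -2 - 8)
  = (-13, -12, -10)

(-13, -12, -10)


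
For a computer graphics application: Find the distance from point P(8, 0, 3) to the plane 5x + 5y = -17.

distance = |a·x₀ + b·y₀ + c·z₀ - d| / √(a² + b² + c²)
  = |5·8 + 5·0 + 0·3 - (-17)| / √(5² + 5² + 0²)
  = |40 + 0 + 0 + 17| / √(25 + 25 + 0)
  = |57| / √50
  = 57 / 7.071
  ≈ 8.061

8.061


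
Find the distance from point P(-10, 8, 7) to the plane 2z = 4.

distance = |a·x₀ + b·y₀ + c·z₀ - d| / √(a² + b² + c²)
  = |0·(-10) + 0·8 + 2·7 - 4| / √(0² + 0² + 2²)
  = |0 + 0 + 14 - 4| / √(0 + 0 + 4)
  = |10| / √4
  = 10 / 2
  ≈ 5

5


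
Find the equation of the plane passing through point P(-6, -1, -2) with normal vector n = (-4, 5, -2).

The plane through P with normal n = (a, b, c) satisfies n·(r - P) = 0,
i.e. ax + by + cz = a·x₀ + b·y₀ + c·z₀.
d = (-4)·(-6) + 5·(-1) + (-2)·(-2)
  = 24 - 5 + 4
  = 23
Equation: -4x + 5y - 2z = 23

-4x + 5y - 2z = 23


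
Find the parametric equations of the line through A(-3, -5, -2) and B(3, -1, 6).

Direction vector d = B - A = (3 + 3, -1 + 5, 6 + 2) = (6, 4, 8)
Parametric form r = A + t·d:
x = -3 + 6t, y = -5 + 4t, z = -2 + 8t

x = -3 + 6t, y = -5 + 4t, z = -2 + 8t


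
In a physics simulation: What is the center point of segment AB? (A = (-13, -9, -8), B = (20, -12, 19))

M = ((x₁+x₂)/2, (y₁+y₂)/2, (z₁+z₂)/2)
  = ((-13 + 20)/2, (-9 - 12)/2, (-8 + 19)/2)
  = (7/2, -21/2, 11/2)
  = (3.5, -10.5, 5.5)

(3.5, -10.5, 5.5)


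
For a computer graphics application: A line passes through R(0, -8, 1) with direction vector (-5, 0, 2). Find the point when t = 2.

P(t) = R + t·d
  = (0 + (-5)·2, -8 + 0·2, 1 + 2·2)
  = (0 - 10, -8 + 0, 1 + 4)
  = (-10, -8, 5)

(-10, -8, 5)


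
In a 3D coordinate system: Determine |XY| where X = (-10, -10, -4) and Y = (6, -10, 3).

d = √[(x₂-x₁)² + (y₂-y₁)² + (z₂-z₁)²]
  = √[16² + 0² + 7²]
  = √[256 + 0 + 49]
  = √305
  ≈ 17.46

17.46


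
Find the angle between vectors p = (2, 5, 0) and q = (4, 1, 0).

p·q = 2·4 + 5·1 + 0·0 = 8 + 5 + 0 = 13
|p| = √(2² + 5² + 0²) = √29 ≈ 5.385
|q| = √(4² + 1² + 0²) = √17 ≈ 4.123
cos θ = (p·q)/(|p||q|) = 13/(5.385·4.123) ≈ 0.5855
θ = arccos(0.5855) ≈ 54.16°

54.16°


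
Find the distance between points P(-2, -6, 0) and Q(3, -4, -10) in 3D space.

d = √[(x₂-x₁)² + (y₂-y₁)² + (z₂-z₁)²]
  = √[5² + 2² + (-10)²]
  = √[25 + 4 + 100]
  = √129
  ≈ 11.36

11.36


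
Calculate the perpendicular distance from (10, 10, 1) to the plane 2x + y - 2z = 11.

distance = |a·x₀ + b·y₀ + c·z₀ - d| / √(a² + b² + c²)
  = |2·10 + 1·10 + (-2)·1 - 11| / √(2² + 1² + (-2)²)
  = |20 + 10 - 2 - 11| / √(4 + 1 + 4)
  = |17| / √9
  = 17 / 3
  ≈ 5.667

5.667


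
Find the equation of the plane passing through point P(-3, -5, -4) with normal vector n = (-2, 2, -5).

The plane through P with normal n = (a, b, c) satisfies n·(r - P) = 0,
i.e. ax + by + cz = a·x₀ + b·y₀ + c·z₀.
d = (-2)·(-3) + 2·(-5) + (-5)·(-4)
  = 6 - 10 + 20
  = 16
Equation: -2x + 2y - 5z = 16

-2x + 2y - 5z = 16


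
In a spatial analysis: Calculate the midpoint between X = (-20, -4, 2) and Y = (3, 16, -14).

M = ((x₁+x₂)/2, (y₁+y₂)/2, (z₁+z₂)/2)
  = ((-20 + 3)/2, (-4 + 16)/2, (2 - 14)/2)
  = (-17/2, 12/2, -12/2)
  = (-8.5, 6, -6)

(-8.5, 6, -6)


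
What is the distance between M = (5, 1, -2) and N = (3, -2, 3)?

d = √[(x₂-x₁)² + (y₂-y₁)² + (z₂-z₁)²]
  = √[(-2)² + (-3)² + 5²]
  = √[4 + 9 + 25]
  = √38
  ≈ 6.164

6.164


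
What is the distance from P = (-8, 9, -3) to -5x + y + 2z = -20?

distance = |a·x₀ + b·y₀ + c·z₀ - d| / √(a² + b² + c²)
  = |(-5)·(-8) + 1·9 + 2·(-3) - (-20)| / √((-5)² + 1² + 2²)
  = |40 + 9 - 6 + 20| / √(25 + 1 + 4)
  = |63| / √30
  = 63 / 5.477
  ≈ 11.5

11.5


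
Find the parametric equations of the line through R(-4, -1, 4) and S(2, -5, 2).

Direction vector d = S - R = (2 + 4, -5 + 1, 2 - 4) = (6, -4, -2)
Parametric form r = R + t·d:
x = -4 + 6t, y = -1 - 4t, z = 4 - 2t

x = -4 + 6t, y = -1 - 4t, z = 4 - 2t


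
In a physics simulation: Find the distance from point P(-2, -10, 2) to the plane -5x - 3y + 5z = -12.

distance = |a·x₀ + b·y₀ + c·z₀ - d| / √(a² + b² + c²)
  = |(-5)·(-2) + (-3)·(-10) + 5·2 - (-12)| / √((-5)² + (-3)² + 5²)
  = |10 + 30 + 10 + 12| / √(25 + 9 + 25)
  = |62| / √59
  = 62 / 7.681
  ≈ 8.072

8.072


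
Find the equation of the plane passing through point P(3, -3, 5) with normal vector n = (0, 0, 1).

The plane through P with normal n = (a, b, c) satisfies n·(r - P) = 0,
i.e. ax + by + cz = a·x₀ + b·y₀ + c·z₀.
d = 0·3 + 0·(-3) + 1·5
  = 0 + 0 + 5
  = 5
Equation: z = 5

z = 5


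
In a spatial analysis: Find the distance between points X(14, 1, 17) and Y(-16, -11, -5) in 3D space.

d = √[(x₂-x₁)² + (y₂-y₁)² + (z₂-z₁)²]
  = √[(-30)² + (-12)² + (-22)²]
  = √[900 + 144 + 484]
  = √1528
  ≈ 39.09

39.09


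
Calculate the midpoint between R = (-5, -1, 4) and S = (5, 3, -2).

M = ((x₁+x₂)/2, (y₁+y₂)/2, (z₁+z₂)/2)
  = ((-5 + 5)/2, (-1 + 3)/2, (4 - 2)/2)
  = (0/2, 2/2, 2/2)
  = (0, 1, 1)

(0, 1, 1)


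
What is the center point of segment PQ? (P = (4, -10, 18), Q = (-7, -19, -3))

M = ((x₁+x₂)/2, (y₁+y₂)/2, (z₁+z₂)/2)
  = ((4 - 7)/2, (-10 - 19)/2, (18 - 3)/2)
  = (-3/2, -29/2, 15/2)
  = (-1.5, -14.5, 7.5)

(-1.5, -14.5, 7.5)


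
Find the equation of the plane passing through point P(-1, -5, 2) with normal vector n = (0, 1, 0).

The plane through P with normal n = (a, b, c) satisfies n·(r - P) = 0,
i.e. ax + by + cz = a·x₀ + b·y₀ + c·z₀.
d = 0·(-1) + 1·(-5) + 0·2
  = 0 - 5 + 0
  = -5
Equation: y = -5

y = -5


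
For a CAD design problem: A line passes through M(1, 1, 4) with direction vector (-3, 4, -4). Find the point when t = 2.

P(t) = M + t·d
  = (1 + (-3)·2, 1 + 4·2, 4 + (-4)·2)
  = (1 - 6, 1 + 8, 4 - 8)
  = (-5, 9, -4)

(-5, 9, -4)


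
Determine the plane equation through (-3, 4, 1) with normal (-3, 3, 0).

The plane through P with normal n = (a, b, c) satisfies n·(r - P) = 0,
i.e. ax + by + cz = a·x₀ + b·y₀ + c·z₀.
d = (-3)·(-3) + 3·4 + 0·1
  = 9 + 12 + 0
  = 21
Equation: -3x + 3y = 21

-3x + 3y = 21


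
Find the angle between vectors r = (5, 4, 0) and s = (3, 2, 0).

r·s = 5·3 + 4·2 + 0·0 = 15 + 8 + 0 = 23
|r| = √(5² + 4² + 0²) = √41 ≈ 6.403
|s| = √(3² + 2² + 0²) = √13 ≈ 3.606
cos θ = (r·s)/(|r||s|) = 23/(6.403·3.606) ≈ 0.9962
θ = arccos(0.9962) ≈ 4.97°

4.97°


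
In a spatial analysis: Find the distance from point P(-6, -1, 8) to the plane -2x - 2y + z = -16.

distance = |a·x₀ + b·y₀ + c·z₀ - d| / √(a² + b² + c²)
  = |(-2)·(-6) + (-2)·(-1) + 1·8 - (-16)| / √((-2)² + (-2)² + 1²)
  = |12 + 2 + 8 + 16| / √(4 + 4 + 1)
  = |38| / √9
  = 38 / 3
  ≈ 12.67

12.67


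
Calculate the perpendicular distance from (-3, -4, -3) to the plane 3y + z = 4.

distance = |a·x₀ + b·y₀ + c·z₀ - d| / √(a² + b² + c²)
  = |0·(-3) + 3·(-4) + 1·(-3) - 4| / √(0² + 3² + 1²)
  = |0 - 12 - 3 - 4| / √(0 + 9 + 1)
  = |-19| / √10
  = 19 / 3.162
  ≈ 6.008

6.008


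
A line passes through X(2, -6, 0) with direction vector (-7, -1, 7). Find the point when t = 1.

P(t) = X + t·d
  = (2 + (-7)·1, -6 + (-1)·1, 0 + 7·1)
  = (2 - 7, -6 - 1, 0 + 7)
  = (-5, -7, 7)

(-5, -7, 7)


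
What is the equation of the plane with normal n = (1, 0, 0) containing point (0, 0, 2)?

The plane through P with normal n = (a, b, c) satisfies n·(r - P) = 0,
i.e. ax + by + cz = a·x₀ + b·y₀ + c·z₀.
d = 1·0 + 0·0 + 0·2
  = 0 + 0 + 0
  = 0
Equation: x = 0

x = 0


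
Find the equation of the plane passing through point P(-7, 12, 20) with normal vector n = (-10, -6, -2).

The plane through P with normal n = (a, b, c) satisfies n·(r - P) = 0,
i.e. ax + by + cz = a·x₀ + b·y₀ + c·z₀.
d = (-10)·(-7) + (-6)·12 + (-2)·20
  = 70 - 72 - 40
  = -42
Equation: -10x - 6y - 2z = -42

-10x - 6y - 2z = -42


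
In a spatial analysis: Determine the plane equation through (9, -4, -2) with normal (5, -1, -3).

The plane through P with normal n = (a, b, c) satisfies n·(r - P) = 0,
i.e. ax + by + cz = a·x₀ + b·y₀ + c·z₀.
d = 5·9 + (-1)·(-4) + (-3)·(-2)
  = 45 + 4 + 6
  = 55
Equation: 5x - y - 3z = 55

5x - y - 3z = 55


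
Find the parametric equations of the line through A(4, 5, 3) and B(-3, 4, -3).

Direction vector d = B - A = (-3 - 4, 4 - 5, -3 - 3) = (-7, -1, -6)
Parametric form r = A + t·d:
x = 4 - 7t, y = 5 - t, z = 3 - 6t

x = 4 - 7t, y = 5 - t, z = 3 - 6t


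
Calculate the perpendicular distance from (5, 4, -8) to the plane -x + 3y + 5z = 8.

distance = |a·x₀ + b·y₀ + c·z₀ - d| / √(a² + b² + c²)
  = |(-1)·5 + 3·4 + 5·(-8) - 8| / √((-1)² + 3² + 5²)
  = |-5 + 12 - 40 - 8| / √(1 + 9 + 25)
  = |-41| / √35
  = 41 / 5.916
  ≈ 6.93

6.93


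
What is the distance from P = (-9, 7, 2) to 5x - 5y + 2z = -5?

distance = |a·x₀ + b·y₀ + c·z₀ - d| / √(a² + b² + c²)
  = |5·(-9) + (-5)·7 + 2·2 - (-5)| / √(5² + (-5)² + 2²)
  = |-45 - 35 + 4 + 5| / √(25 + 25 + 4)
  = |-71| / √54
  = 71 / 7.348
  ≈ 9.662

9.662


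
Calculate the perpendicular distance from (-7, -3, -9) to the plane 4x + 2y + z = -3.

distance = |a·x₀ + b·y₀ + c·z₀ - d| / √(a² + b² + c²)
  = |4·(-7) + 2·(-3) + 1·(-9) - (-3)| / √(4² + 2² + 1²)
  = |-28 - 6 - 9 + 3| / √(16 + 4 + 1)
  = |-40| / √21
  = 40 / 4.583
  ≈ 8.729

8.729


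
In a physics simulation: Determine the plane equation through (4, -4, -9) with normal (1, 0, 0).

The plane through P with normal n = (a, b, c) satisfies n·(r - P) = 0,
i.e. ax + by + cz = a·x₀ + b·y₀ + c·z₀.
d = 1·4 + 0·(-4) + 0·(-9)
  = 4 + 0 + 0
  = 4
Equation: x = 4

x = 4


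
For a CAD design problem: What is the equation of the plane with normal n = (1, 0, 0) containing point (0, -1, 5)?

The plane through P with normal n = (a, b, c) satisfies n·(r - P) = 0,
i.e. ax + by + cz = a·x₀ + b·y₀ + c·z₀.
d = 1·0 + 0·(-1) + 0·5
  = 0 + 0 + 0
  = 0
Equation: x = 0

x = 0


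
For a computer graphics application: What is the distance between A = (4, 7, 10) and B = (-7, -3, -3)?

d = √[(x₂-x₁)² + (y₂-y₁)² + (z₂-z₁)²]
  = √[(-11)² + (-10)² + (-13)²]
  = √[121 + 100 + 169]
  = √390
  ≈ 19.75

19.75


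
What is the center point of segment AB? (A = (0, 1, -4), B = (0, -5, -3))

M = ((x₁+x₂)/2, (y₁+y₂)/2, (z₁+z₂)/2)
  = ((0 + 0)/2, (1 - 5)/2, (-4 - 3)/2)
  = (0/2, -4/2, -7/2)
  = (0, -2, -3.5)

(0, -2, -3.5)


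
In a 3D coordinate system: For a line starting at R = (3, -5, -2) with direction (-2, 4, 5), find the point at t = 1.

P(t) = R + t·d
  = (3 + (-2)·1, -5 + 4·1, -2 + 5·1)
  = (3 - 2, -5 + 4, -2 + 5)
  = (1, -1, 3)

(1, -1, 3)


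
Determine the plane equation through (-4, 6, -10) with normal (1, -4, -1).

The plane through P with normal n = (a, b, c) satisfies n·(r - P) = 0,
i.e. ax + by + cz = a·x₀ + b·y₀ + c·z₀.
d = 1·(-4) + (-4)·6 + (-1)·(-10)
  = -4 - 24 + 10
  = -18
Equation: x - 4y - z = -18

x - 4y - z = -18


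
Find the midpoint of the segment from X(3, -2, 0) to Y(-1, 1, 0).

M = ((x₁+x₂)/2, (y₁+y₂)/2, (z₁+z₂)/2)
  = ((3 - 1)/2, (-2 + 1)/2, (0 + 0)/2)
  = (2/2, -1/2, 0/2)
  = (1, -0.5, 0)

(1, -0.5, 0)


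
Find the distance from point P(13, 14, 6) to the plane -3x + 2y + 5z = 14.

distance = |a·x₀ + b·y₀ + c·z₀ - d| / √(a² + b² + c²)
  = |(-3)·13 + 2·14 + 5·6 - 14| / √((-3)² + 2² + 5²)
  = |-39 + 28 + 30 - 14| / √(9 + 4 + 25)
  = |5| / √38
  = 5 / 6.164
  ≈ 0.8111

0.8111


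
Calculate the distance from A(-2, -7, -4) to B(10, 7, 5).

d = √[(x₂-x₁)² + (y₂-y₁)² + (z₂-z₁)²]
  = √[12² + 14² + 9²]
  = √[144 + 196 + 81]
  = √421
  ≈ 20.52

20.52


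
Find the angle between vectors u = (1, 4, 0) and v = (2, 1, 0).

u·v = 1·2 + 4·1 + 0·0 = 2 + 4 + 0 = 6
|u| = √(1² + 4² + 0²) = √17 ≈ 4.123
|v| = √(2² + 1² + 0²) = √5 ≈ 2.236
cos θ = (u·v)/(|u||v|) = 6/(4.123·2.236) ≈ 0.6508
θ = arccos(0.6508) ≈ 49.4°

49.4°


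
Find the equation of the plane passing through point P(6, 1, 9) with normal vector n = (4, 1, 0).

The plane through P with normal n = (a, b, c) satisfies n·(r - P) = 0,
i.e. ax + by + cz = a·x₀ + b·y₀ + c·z₀.
d = 4·6 + 1·1 + 0·9
  = 24 + 1 + 0
  = 25
Equation: 4x + y = 25

4x + y = 25


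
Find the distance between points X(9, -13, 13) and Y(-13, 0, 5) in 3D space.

d = √[(x₂-x₁)² + (y₂-y₁)² + (z₂-z₁)²]
  = √[(-22)² + 13² + (-8)²]
  = √[484 + 169 + 64]
  = √717
  ≈ 26.78

26.78


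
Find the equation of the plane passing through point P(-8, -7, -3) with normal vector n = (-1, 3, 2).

The plane through P with normal n = (a, b, c) satisfies n·(r - P) = 0,
i.e. ax + by + cz = a·x₀ + b·y₀ + c·z₀.
d = (-1)·(-8) + 3·(-7) + 2·(-3)
  = 8 - 21 - 6
  = -19
Equation: -x + 3y + 2z = -19

-x + 3y + 2z = -19


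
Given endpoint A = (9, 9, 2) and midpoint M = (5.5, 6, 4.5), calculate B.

B = 2M - A
  = (2·5.5 - 9, 2·6 - 9, 2·4.5 - 2)
  = (11 - 9, 12 - 9, 9 - 2)
  = (2, 3, 7)

(2, 3, 7)


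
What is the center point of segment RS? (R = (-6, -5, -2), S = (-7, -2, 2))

M = ((x₁+x₂)/2, (y₁+y₂)/2, (z₁+z₂)/2)
  = ((-6 - 7)/2, (-5 - 2)/2, (-2 + 2)/2)
  = (-13/2, -7/2, 0/2)
  = (-6.5, -3.5, 0)

(-6.5, -3.5, 0)


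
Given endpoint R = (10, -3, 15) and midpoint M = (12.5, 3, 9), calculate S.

S = 2M - R
  = (2·12.5 - 10, 2·3 - (-3), 2·9 - 15)
  = (25 - 10, 6 + 3, 18 - 15)
  = (15, 9, 3)

(15, 9, 3)


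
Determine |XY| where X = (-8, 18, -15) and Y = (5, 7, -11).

d = √[(x₂-x₁)² + (y₂-y₁)² + (z₂-z₁)²]
  = √[13² + (-11)² + 4²]
  = √[169 + 121 + 16]
  = √306
  ≈ 17.49

17.49


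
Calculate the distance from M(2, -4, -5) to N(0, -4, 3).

d = √[(x₂-x₁)² + (y₂-y₁)² + (z₂-z₁)²]
  = √[(-2)² + 0² + 8²]
  = √[4 + 0 + 64]
  = √68
  ≈ 8.246

8.246


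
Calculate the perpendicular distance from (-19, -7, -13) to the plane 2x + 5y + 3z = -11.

distance = |a·x₀ + b·y₀ + c·z₀ - d| / √(a² + b² + c²)
  = |2·(-19) + 5·(-7) + 3·(-13) - (-11)| / √(2² + 5² + 3²)
  = |-38 - 35 - 39 + 11| / √(4 + 25 + 9)
  = |-101| / √38
  = 101 / 6.164
  ≈ 16.38

16.38


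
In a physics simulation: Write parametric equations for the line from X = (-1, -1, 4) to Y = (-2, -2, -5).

Direction vector d = Y - X = (-2 + 1, -2 + 1, -5 - 4) = (-1, -1, -9)
Parametric form r = X + t·d:
x = -1 - t, y = -1 - t, z = 4 - 9t

x = -1 - t, y = -1 - t, z = 4 - 9t


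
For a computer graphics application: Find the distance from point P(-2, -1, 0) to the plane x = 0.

distance = |a·x₀ + b·y₀ + c·z₀ - d| / √(a² + b² + c²)
  = |1·(-2) + 0·(-1) + 0·0 - 0| / √(1² + 0² + 0²)
  = |-2 + 0 + 0 + 0| / √(1 + 0 + 0)
  = |-2| / √1
  = 2 / 1
  ≈ 2

2


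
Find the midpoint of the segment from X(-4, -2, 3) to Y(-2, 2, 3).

M = ((x₁+x₂)/2, (y₁+y₂)/2, (z₁+z₂)/2)
  = ((-4 - 2)/2, (-2 + 2)/2, (3 + 3)/2)
  = (-6/2, 0/2, 6/2)
  = (-3, 0, 3)

(-3, 0, 3)


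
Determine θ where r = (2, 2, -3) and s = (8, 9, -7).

r·s = 2·8 + 2·9 + (-3)·(-7) = 16 + 18 + 21 = 55
|r| = √(2² + 2² + (-3)²) = √17 ≈ 4.123
|s| = √(8² + 9² + (-7)²) = √194 ≈ 13.93
cos θ = (r·s)/(|r||s|) = 55/(4.123·13.93) ≈ 0.9577
θ = arccos(0.9577) ≈ 16.72°

16.72°


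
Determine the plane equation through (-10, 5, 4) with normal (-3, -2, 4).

The plane through P with normal n = (a, b, c) satisfies n·(r - P) = 0,
i.e. ax + by + cz = a·x₀ + b·y₀ + c·z₀.
d = (-3)·(-10) + (-2)·5 + 4·4
  = 30 - 10 + 16
  = 36
Equation: -3x - 2y + 4z = 36

-3x - 2y + 4z = 36


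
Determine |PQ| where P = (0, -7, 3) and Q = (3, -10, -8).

d = √[(x₂-x₁)² + (y₂-y₁)² + (z₂-z₁)²]
  = √[3² + (-3)² + (-11)²]
  = √[9 + 9 + 121]
  = √139
  ≈ 11.79

11.79


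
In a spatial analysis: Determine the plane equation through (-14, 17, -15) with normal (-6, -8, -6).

The plane through P with normal n = (a, b, c) satisfies n·(r - P) = 0,
i.e. ax + by + cz = a·x₀ + b·y₀ + c·z₀.
d = (-6)·(-14) + (-8)·17 + (-6)·(-15)
  = 84 - 136 + 90
  = 38
Equation: -6x - 8y - 6z = 38

-6x - 8y - 6z = 38


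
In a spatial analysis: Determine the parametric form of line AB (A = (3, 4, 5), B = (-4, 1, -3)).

Direction vector d = B - A = (-4 - 3, 1 - 4, -3 - 5) = (-7, -3, -8)
Parametric form r = A + t·d:
x = 3 - 7t, y = 4 - 3t, z = 5 - 8t

x = 3 - 7t, y = 4 - 3t, z = 5 - 8t


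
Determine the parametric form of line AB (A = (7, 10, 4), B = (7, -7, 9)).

Direction vector d = B - A = (7 - 7, -7 - 10, 9 - 4) = (0, -17, 5)
Parametric form r = A + t·d:
x = 7, y = 10 - 17t, z = 4 + 5t

x = 7, y = 10 - 17t, z = 4 + 5t
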